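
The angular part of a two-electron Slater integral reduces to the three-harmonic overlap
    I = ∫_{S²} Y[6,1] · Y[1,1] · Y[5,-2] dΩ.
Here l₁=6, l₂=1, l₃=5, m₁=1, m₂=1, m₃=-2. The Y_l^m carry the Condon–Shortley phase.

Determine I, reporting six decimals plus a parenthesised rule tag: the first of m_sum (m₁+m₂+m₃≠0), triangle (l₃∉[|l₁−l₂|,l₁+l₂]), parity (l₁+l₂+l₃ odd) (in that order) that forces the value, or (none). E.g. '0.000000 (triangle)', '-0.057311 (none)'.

Checks pass: Σm=0; 12 even; l₃=5∈[5,7].
(2·6+1)(2·1+1)(2·5+1) = 429
Δ: 2! 10! 0! / 13! → 1/858
sum: t=1:−1/14400 = -1/14400
3j²(6 1 5; 0 0 0) = Δ·Π!·Σ² = 6/143  (sign +1)
sum: t=2:+1/60480 = 1/60480
3j²(6 1 5; 1 1 -2) = Δ·Π!·Σ² = 5/429  (sign -1)
combine: 4πI² = 429·6/143·5/429 = 30/143
take √, sign -1: I = -0.12920749
No selection rule forces the value: the integral is nonzero (none).

-0.129207 (none)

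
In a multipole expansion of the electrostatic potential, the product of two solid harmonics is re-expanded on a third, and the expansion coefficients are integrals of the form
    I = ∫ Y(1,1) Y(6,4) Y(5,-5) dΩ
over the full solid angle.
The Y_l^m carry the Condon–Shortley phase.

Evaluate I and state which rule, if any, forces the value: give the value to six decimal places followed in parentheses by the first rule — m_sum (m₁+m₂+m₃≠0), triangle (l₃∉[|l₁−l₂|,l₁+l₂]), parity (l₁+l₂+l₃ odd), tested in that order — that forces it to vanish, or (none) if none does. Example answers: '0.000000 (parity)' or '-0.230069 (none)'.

0.040859 (none)

Checks pass: Σm=0; 12 even; l₃=5∈[5,7].
(2·1+1)(2·6+1)(2·5+1) = 429
Δ: 2! 0! 10! / 13! → 1/858
sum: t=1:−1/14400 = -1/14400
3j²(1 6 5; 0 0 0) = Δ·Π!·Σ² = 6/143  (sign +1)
sum: t=0:+1/7257600 = 1/7257600
3j²(1 6 5; 1 4 -5) = Δ·Π!·Σ² = 1/858  (sign +1)
combine: 4πI² = 429·6/143·1/858 = 3/143
take √, sign +1: I = 0.04085899
No selection rule forces the value: the integral is nonzero (none).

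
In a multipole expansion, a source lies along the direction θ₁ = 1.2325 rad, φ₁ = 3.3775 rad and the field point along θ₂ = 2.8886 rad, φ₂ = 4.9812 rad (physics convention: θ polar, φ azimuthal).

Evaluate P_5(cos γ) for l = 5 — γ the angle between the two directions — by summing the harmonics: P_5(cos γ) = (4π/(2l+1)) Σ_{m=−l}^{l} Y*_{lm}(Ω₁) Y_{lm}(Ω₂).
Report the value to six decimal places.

-0.335589

Addition theorem: P_5(cos γ) = (4π/11) Σ_m Y*_{lm}(Ω₁) Y_{lm}(Ω₂), m = −5…5:
  [-5]  conj(Y_{5,-5})(Ω₁) = -0.13221 - 0.32049j ; Y_{5,-5}(Ω₂) = 0.00044 + 0.00010j ; Δ = -0.00003 - 0.00016j
  [-4]  conj(Y_{5,-4})(Ω₁) = 0.22636 + 0.31231j ; Y_{5,-4}(Ω₂) = -0.00265 + 0.00491j ; Δ = -0.00213 + 0.00028j
  [-3]  conj(Y_{5,-3})(Ω₁) = 0.00192 + 0.00164j ; Y_{5,-3}(Ω₂) = -0.02912 - 0.02792j ; Δ = -0.00001 - 0.00010j
  [-2]  conj(Y_{5,-2})(Ω₁) = -0.29851 - 0.15232j ; Y_{5,-2}(Ω₂) = 0.16000 - 0.09539j ; Δ = -0.06229 + 0.00411j
  [-1]  conj(Y_{5,-1})(Ω₁) = 0.08438 + 0.02028j ; Y_{5,-1}(Ω₂) = 0.13474 + 0.48909j ; Δ = 0.00145 + 0.04401j
  [+0]  conj(Y_{5,0})(Ω₁) = 0.31261 + 0.00000j ; Y_{5,0}(Ω₂) = -0.53656 + 0.00000j ; Δ = -0.16774 + 0.00000j
  [+1]  conj(Y_{5,1})(Ω₁) = -0.08438 + 0.02028j ; Y_{5,1}(Ω₂) = -0.13474 + 0.48909j ; Δ = 0.00145 - 0.04401j
  [+2]  conj(Y_{5,2})(Ω₁) = -0.29851 + 0.15232j ; Y_{5,2}(Ω₂) = 0.16000 + 0.09539j ; Δ = -0.06229 - 0.00411j
  [+3]  conj(Y_{5,3})(Ω₁) = -0.00192 + 0.00164j ; Y_{5,3}(Ω₂) = 0.02912 - 0.02792j ; Δ = -0.00001 + 0.00010j
  [+4]  conj(Y_{5,4})(Ω₁) = 0.22636 - 0.31231j ; Y_{5,4}(Ω₂) = -0.00265 - 0.00491j ; Δ = -0.00213 - 0.00028j
  [+5]  conj(Y_{5,5})(Ω₁) = 0.13221 - 0.32049j ; Y_{5,5}(Ω₂) = -0.00044 + 0.00010j ; Δ = -0.00003 + 0.00016j
Accumulated sum -0.29376 - 0.00000j; after 4π/(2l+1) scaling, -0.33559 - 0.00000j ⇒ P_5 = -0.335589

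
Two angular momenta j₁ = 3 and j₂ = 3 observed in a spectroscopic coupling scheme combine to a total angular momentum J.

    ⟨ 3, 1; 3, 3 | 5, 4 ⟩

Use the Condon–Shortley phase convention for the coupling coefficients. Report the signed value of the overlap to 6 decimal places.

-0.707107  (= −√(1/2))

√[11·1!5!5!/12! · 4!2!6!0!9!1!] = √(4147200)
  +(−1)^1/∏(1,0,1,5,4,0)! = -1/2880  (running -1/2880)
⟨..|..⟩ = √(4147200)·(-1/2880) = -0.707107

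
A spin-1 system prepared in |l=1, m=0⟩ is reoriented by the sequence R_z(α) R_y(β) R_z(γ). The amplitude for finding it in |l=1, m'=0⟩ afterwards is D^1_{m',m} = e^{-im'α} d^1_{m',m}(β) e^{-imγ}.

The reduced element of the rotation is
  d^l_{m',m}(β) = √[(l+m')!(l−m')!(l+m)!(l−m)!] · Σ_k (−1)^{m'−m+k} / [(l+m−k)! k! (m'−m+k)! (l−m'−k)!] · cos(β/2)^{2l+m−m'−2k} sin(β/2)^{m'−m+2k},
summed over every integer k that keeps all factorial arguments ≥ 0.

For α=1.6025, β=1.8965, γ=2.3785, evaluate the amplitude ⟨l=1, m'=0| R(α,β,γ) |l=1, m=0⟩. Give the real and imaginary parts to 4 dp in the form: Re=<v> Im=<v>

Re=-0.3200 Im=0.0000

Split into d^1_{0,0}(β=1.8965) × two z-phases.
c=cos(1.896500/2)=0.583106, s=sin(1.896500/2)=0.812396; N=√[1·1·1·1]=1.000000
k: max(0,(0)−(0))=0 … min(1+(0),1−(0))=1
  k=0: (−1)^0·1.0000/(1)·0.5831^2·0.8124^0 = +0.340012
  k=1: (−1)^1·1.0000/(1)·0.5831^0·0.8124^2 = -0.659988
d^1_{0,0}(1.8965) = +0.340012 -0.659988 = -0.319976
Phases: e^{-i·(0)·1.6025}=+1.000000+0.000000i, e^{-i·(0)·2.3785}=+1.000000+0.000000i ⇒ D=-0.319976+0.000000i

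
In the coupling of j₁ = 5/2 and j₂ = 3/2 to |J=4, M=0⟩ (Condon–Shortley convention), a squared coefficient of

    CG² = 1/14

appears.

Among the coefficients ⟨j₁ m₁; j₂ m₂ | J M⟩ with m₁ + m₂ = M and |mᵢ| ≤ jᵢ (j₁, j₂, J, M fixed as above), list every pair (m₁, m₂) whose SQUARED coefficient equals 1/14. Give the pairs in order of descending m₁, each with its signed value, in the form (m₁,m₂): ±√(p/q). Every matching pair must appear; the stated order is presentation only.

(3/2,-3/2): +√(1/14); (-3/2,3/2): +√(1/14)

Admissible pairs with m₁+m₂ = M = 0: (-3/2,3/2), (-1/2,1/2), (1/2,-1/2), (3/2,-3/2)
  (m₁,m₂)=(3/2,-3/2): CG² = 1/14, CG = +√(1/14)   ← matches the target
  (m₁,m₂)=(1/2,-1/2): CG² = 3/7, CG = +√(3/7)
  (m₁,m₂)=(-1/2,1/2): CG² = 3/7, CG = +√(3/7)
  (m₁,m₂)=(-3/2,3/2): CG² = 1/14, CG = +√(1/14)   ← matches the target
Pairs with CG² = 1/14: (3/2,-3/2): +√(1/14); (-3/2,3/2): +√(1/14)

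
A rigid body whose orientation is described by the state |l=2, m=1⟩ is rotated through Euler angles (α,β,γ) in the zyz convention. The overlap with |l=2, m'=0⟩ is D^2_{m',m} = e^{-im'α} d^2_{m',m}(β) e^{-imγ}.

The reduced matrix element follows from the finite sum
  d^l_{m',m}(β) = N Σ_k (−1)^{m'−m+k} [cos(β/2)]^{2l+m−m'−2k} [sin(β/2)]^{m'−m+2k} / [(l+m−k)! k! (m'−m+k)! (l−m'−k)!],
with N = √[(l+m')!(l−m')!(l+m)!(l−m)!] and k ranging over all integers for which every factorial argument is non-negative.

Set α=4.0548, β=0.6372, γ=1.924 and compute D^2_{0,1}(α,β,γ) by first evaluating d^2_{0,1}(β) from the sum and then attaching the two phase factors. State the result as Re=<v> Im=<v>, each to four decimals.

First d^2_{0,1}(β=0.6372), then the phase factors e^{-i(0)α} and e^{-i(1)γ}:
With c≡cos(β/2)=0.949675 and s≡sin(β/2)=0.313237, N=[2·2·6·1]^{1/2}=4.898979
k∈{1,2} keeps every argument non-negative
  k=1: (−1)^0·4.8990/(2)·0.9497^3·0.3132^1 = +0.657164
  k=2: (−1)^1·4.8990/(2)·0.9497^1·0.3132^3 = -0.071494
d^2_{0,1}(0.6372) = +0.657164 -0.071494 = +0.585670
Phases: e^{-i·(0)·4.0548}=+1.000000+0.000000i, e^{-i·(1)·1.9240}=-0.345905-0.938269i ⇒ D=-0.202586-0.549516i

Re=-0.2026 Im=-0.5495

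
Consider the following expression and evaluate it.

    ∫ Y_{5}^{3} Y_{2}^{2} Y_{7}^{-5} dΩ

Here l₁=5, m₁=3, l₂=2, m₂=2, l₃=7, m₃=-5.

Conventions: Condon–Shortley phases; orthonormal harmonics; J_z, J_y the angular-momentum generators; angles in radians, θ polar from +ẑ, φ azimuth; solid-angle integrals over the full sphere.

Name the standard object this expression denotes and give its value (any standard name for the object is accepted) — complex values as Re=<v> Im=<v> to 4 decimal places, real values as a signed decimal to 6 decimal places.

Gaunt coefficient, -0.252127

This is a Gaunt coefficient — the integral of a triple product of spherical harmonics over the sphere.
Rules hold: Σm=0, L=14 even, 3≤7≤7.
N = 11·5·15 = 825
Δ = 0!·10!·4!/15! = 1/15015
Racah Σ t=0..0: t=0:+1/57600 = 1/57600
⇒ 3j(5 2 7; 0 0 0)² = 21/715, sgn -1
Racah Σ t=0..0: t=0:+1/1935360 = 1/1935360
⇒ 3j(5 2 7; 3 2 -5)² = 3/91, sgn +1
4πI² = N·(3j₀)²·(3jₘ)² = 135/169
I = -1·√(0.798817/4π) = -0.25212656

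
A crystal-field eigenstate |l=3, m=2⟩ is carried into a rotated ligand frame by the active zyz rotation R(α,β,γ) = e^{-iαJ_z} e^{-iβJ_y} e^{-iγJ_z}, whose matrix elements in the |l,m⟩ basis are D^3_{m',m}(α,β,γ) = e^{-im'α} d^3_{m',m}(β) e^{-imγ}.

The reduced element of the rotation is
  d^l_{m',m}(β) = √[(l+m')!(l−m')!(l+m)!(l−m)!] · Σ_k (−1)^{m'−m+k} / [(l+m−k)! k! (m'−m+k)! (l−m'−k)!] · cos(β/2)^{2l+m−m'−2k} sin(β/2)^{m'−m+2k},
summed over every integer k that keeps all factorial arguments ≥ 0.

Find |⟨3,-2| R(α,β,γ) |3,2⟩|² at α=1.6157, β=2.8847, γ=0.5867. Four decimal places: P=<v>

P=0.7608

D^3_{-2,2}(1.6157,2.8847,0.5867) = e^{-i·-2·1.6157}·d^3_{-2,2}(2.8847)·e^{-i·2·0.5867}. Compute d first:
Half-angle: c=0.128093, s=0.991762. N=√(1·120·120·1)=120.000000
k: max(0,(2)−(-2))=4 … min(3+(2),3−(-2))=5
  k=4: (−1)^0·120.0000/(24)·0.1281^2·0.9918^4 = +0.079370
  k=5: (−1)^1·120.0000/(120)·0.1281^0·0.9918^6 = -0.951579
d^3_{-2,2}(2.8847) = +0.079370 -0.951579 = -0.872210
|D^3_{-2,2}|² = |d^3_{-2,2}(β)|² = (-0.872210)² = 0.760750 (the z-rotation phases have unit modulus)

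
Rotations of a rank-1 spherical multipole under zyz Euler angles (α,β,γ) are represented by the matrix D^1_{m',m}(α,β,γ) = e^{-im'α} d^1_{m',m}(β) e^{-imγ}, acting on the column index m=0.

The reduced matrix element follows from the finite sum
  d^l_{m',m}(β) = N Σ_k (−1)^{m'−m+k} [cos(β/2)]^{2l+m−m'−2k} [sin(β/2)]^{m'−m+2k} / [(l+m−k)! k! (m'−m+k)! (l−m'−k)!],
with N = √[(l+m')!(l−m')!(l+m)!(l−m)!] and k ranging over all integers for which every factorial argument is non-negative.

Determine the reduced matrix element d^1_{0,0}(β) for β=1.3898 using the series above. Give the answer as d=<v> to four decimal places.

d=0.1800

d^1_{0,0}(β=1.3898) via the finite sum:
Half-angle: c=0.768118, s=0.640309. N=√(1·1·1·1)=1.000000
The bounds max(0,m−m')=0 and min(l+m,l−m')=1 give 2 terms
  k=0: (−1)^0·1.0000/(1)·0.7681^2·0.6403^0 = +0.590005
  k=1: (−1)^1·1.0000/(1)·0.7681^0·0.6403^2 = -0.409995
d^1_{0,0}(1.3898) = +0.590005 -0.409995 = +0.180010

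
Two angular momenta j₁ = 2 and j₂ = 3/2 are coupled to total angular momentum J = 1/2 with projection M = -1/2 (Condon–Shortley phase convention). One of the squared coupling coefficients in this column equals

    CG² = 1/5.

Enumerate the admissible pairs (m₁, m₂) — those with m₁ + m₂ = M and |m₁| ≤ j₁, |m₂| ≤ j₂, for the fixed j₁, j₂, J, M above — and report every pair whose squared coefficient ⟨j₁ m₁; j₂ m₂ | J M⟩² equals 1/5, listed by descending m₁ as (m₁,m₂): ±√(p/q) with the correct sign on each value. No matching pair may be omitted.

Admissible pairs with m₁+m₂ = M = -1/2: (-2,3/2), (-1,1/2), (0,-1/2), (1,-3/2)
  (m₁,m₂)=(1,-3/2): CG² = 1/10, CG = +√(1/10)
  (m₁,m₂)=(0,-1/2): CG² = 1/5, CG = −√(1/5)   ← matches the target
  (m₁,m₂)=(-1,1/2): CG² = 3/10, CG = +√(3/10)
  (m₁,m₂)=(-2,3/2): CG² = 2/5, CG = −√(2/5)
Pairs with CG² = 1/5: (0,-1/2): −√(1/5)

(0,-1/2): −√(1/5)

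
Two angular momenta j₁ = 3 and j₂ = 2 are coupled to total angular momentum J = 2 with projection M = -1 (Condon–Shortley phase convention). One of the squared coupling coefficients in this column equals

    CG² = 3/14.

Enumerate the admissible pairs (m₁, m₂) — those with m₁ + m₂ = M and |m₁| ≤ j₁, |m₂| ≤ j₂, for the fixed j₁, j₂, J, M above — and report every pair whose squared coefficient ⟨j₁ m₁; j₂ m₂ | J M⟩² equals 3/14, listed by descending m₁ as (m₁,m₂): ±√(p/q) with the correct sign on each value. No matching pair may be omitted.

(1,-2): +√(3/14)

Admissible pairs with m₁+m₂ = M = -1: (-3,2), (-2,1), (-1,0), (0,-1), (1,-2)
  (m₁,m₂)=(1,-2): CG² = 3/14, CG = +√(3/14)   ← matches the target
  (m₁,m₂)=(0,-1): CG² = 2/7, CG = −√(2/7)
  (m₁,m₂)=(-1,0): CG² = 1/7, CG = +√(1/7)
  (m₁,m₂)=(-2,1): CG² = 0/1, CG = 0
  (m₁,m₂)=(-3,2): CG² = 5/14, CG = −√(5/14)
Pairs with CG² = 3/14: (1,-2): +√(3/14)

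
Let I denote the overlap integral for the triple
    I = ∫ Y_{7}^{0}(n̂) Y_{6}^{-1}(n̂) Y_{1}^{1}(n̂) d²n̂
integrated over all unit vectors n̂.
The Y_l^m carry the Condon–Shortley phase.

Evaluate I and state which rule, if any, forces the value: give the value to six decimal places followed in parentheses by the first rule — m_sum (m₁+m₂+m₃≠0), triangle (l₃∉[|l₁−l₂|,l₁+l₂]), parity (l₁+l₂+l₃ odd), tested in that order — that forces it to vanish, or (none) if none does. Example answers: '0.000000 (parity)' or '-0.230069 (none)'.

0.160342 (none)

m-sum 0 ✓  L=14 even ✓  1≤1≤13 ✓
Π(2lᵢ+1) = 15×13×3 = 585
triangle coeff Δ(7,6,1) = 1/1365
Σ_t [6,6]: t=6:+1/518400 = 1/518400
(3j)²=7/195 [(7 6 1; 0 0 0)], sign=-1
Σ_t [5,5]: t=5:−1/1209600 = -1/1209600
(3j)²=1/65 [(7 6 1; 0 -1 1)], sign=-1
⇒ 4πI² = 21/65
I = (+1)√(21/65/(4π)) = 0.16034227
No selection rule forces the value: the integral is nonzero (none).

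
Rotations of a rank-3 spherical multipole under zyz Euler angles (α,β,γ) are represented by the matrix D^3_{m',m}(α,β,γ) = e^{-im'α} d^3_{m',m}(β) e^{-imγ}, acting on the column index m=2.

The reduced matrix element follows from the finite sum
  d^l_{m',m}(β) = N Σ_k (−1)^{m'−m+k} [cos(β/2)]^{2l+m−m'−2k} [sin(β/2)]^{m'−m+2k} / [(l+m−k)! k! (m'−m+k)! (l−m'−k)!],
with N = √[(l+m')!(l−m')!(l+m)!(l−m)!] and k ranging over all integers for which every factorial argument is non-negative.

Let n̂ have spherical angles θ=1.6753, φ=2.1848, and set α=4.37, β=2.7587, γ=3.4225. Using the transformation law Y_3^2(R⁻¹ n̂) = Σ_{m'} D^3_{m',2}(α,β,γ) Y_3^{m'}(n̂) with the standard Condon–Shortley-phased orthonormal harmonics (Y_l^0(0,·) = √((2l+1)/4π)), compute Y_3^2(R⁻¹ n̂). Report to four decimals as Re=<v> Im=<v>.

Re=0.0933 Im=0.0728

Need the full column D^3_{m',2} for m'=−3..3 at α=4.3700, β=2.7587, γ=3.4225.
cos(β/2)=0.190279, sin(β/2)=0.981730
d^3_{-3,2}: single k=5 term ⇒ +0.425037;  D = +0.424967-0.007729i
d^3_{-2,2}: k∈[4..5] ⇒ +0.168159 -0.895267 = -0.727108;  D = +0.231623-0.689229i
d^3_{-1,2}: k∈[3..4] ⇒ +0.041227 -0.548721 = -0.507494;  D = +0.398856+0.313789i
d^3_{0,2}: k∈[2..3] ⇒ +0.006920 -0.184209 = -0.177289;  D = -0.150038+0.094446i
d^3_{1,2}: k∈[1..2] ⇒ +0.000774 -0.041227 = -0.040452;  D = -0.008805-0.039482i
d^3_{2,2}: k∈[0..1] ⇒ +0.000047 -0.006317 = -0.006270;  D = +0.006222+0.000769i
d^3_{3,2}: single k=0 term ⇒ -0.000600;  D = -0.000269+0.000536i
Y_3^{m'}(θ=1.6753,φ=2.1848) and Σ D·Y over m':
  (+0.4250-0.0077i)·(+0.3954-0.1100i)  (+0.2316-0.6892i)·(+0.0354-0.0993i)  (+0.3989+0.3138i)·(+0.1751+0.2484i)  (-0.1500+0.0944i)·(+0.1147+0.0000i)  (-0.0088-0.0395i)·(-0.1751+0.2484i)  (+0.0062+0.0008i)·(+0.0354+0.0993i)  (-0.0003+0.0005i)·(-0.3954-0.1100i)
Y_3^2(R⁻¹ n̂) = +0.093303+0.072833i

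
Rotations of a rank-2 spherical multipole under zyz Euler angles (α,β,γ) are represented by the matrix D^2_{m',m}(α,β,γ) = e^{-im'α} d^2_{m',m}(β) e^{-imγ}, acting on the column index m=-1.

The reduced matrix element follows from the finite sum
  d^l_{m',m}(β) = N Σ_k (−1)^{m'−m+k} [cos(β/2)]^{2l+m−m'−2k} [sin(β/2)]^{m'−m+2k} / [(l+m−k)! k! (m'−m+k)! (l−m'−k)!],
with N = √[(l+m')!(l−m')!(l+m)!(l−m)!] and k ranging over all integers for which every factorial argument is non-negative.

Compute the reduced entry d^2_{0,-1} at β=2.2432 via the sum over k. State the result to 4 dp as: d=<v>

d^2_{0,-1}(β=2.2432) via the finite sum:
With c≡cos(β/2)=0.434242 and s≡sin(β/2)=0.900796, N=[2·2·1·6]^{1/2}=4.898979
k∈{0,1} keeps every argument non-negative
  k=0: (−1)^1·4.8990/(2)·0.4342^3·0.9008^1 = -0.180675
  k=1: (−1)^2·4.8990/(2)·0.4342^1·0.9008^3 = +0.777476
d^2_{0,-1}(2.2432) = -0.180675 +0.777476 = +0.596802

d=0.5968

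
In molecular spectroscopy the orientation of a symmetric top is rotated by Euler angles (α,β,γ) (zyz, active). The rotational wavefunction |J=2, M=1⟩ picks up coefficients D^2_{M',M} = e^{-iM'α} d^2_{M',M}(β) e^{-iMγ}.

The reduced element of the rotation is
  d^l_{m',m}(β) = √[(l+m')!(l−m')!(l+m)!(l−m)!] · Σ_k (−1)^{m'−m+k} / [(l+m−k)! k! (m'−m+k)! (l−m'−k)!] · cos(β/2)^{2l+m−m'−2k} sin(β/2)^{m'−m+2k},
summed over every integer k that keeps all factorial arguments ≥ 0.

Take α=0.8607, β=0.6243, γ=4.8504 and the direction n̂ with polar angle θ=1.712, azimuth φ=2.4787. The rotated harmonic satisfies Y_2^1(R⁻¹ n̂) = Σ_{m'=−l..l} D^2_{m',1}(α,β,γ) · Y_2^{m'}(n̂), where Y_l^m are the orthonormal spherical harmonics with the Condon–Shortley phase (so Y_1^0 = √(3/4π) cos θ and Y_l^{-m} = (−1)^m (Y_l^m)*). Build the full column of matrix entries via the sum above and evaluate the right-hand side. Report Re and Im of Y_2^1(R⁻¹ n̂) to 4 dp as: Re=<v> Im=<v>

Need the full column D^2_{m',1} for m'=−2..2 at α=0.8607, β=0.6243, γ=4.8504.
cos(β/2)=0.951675, sin(β/2)=0.307105
d^2_{-2,1}: single k=3 term ⇒ +0.055129;  D = -0.055125-0.000694i
d^2_{-1,1}: k∈[2..3] ⇒ +0.256256 -0.008895 = +0.247361;  D = -0.163605+0.185528i
d^2_{0,1}: k∈[1..2] ⇒ +0.648380 -0.067519 = +0.580861;  D = +0.079911+0.575338i
d^2_{1,1}: k∈[0..1] ⇒ +0.820268 -0.256256 = +0.564012;  D = +0.474206+0.305348i
d^2_{2,1}: single k=0 term ⇒ -0.529400;  D = -0.507504+0.150680i
Y_2^{m'}(θ=1.712,φ=2.4787) and Σ D·Y over m':
  (-0.0551-0.0007i)·(+0.0918+0.3673i)  (-0.1636+0.1855i)·(+0.0848+0.0662i)  (+0.0799+0.5753i)·(-0.2967+0.0000i)  (+0.4742+0.3053i)·(-0.0848+0.0662i)  (-0.5075+0.1507i)·(+0.0918-0.3673i)
Y_2^1(R⁻¹ n̂) = -0.106409+0.019675i

Re=-0.1064 Im=0.0197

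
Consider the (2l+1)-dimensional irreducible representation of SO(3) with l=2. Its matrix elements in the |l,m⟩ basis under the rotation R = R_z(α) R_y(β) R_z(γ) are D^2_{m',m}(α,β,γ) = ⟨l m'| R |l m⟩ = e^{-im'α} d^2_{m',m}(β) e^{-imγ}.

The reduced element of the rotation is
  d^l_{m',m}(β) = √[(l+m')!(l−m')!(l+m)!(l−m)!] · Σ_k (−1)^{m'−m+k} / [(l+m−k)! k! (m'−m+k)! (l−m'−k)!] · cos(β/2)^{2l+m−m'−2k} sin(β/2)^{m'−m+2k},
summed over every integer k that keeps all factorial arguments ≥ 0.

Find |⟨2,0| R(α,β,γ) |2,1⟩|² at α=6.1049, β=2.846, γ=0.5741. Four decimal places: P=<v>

Split into d^2_{0,1}(β=2.8460) × two z-phases.
c=cos(2.846000/2)=0.147259, s=sin(2.846000/2)=0.989098; N=√[2·2·6·1]=4.898979
k∈{1,2} keeps every argument non-negative
  k=1: (−1)^0·4.8990/(2)·0.1473^3·0.9891^1 = +0.007737
  k=2: (−1)^1·4.8990/(2)·0.1473^1·0.9891^3 = -0.349040
d^2_{0,1}(2.8460) = +0.007737 -0.349040 = -0.341303
|D^2_{0,1}|² = |d^2_{0,1}(β)|² = (-0.341303)² = 0.116488 (the z-rotation phases have unit modulus)

P=0.1165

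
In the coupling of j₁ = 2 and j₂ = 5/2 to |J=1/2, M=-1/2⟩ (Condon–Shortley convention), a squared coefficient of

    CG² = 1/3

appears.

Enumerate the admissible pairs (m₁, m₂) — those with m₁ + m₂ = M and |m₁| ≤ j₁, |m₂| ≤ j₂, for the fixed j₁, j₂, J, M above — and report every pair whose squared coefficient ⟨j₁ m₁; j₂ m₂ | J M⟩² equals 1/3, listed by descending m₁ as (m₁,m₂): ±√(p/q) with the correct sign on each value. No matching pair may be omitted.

(2,-5/2): +√(1/3)

Admissible pairs with m₁+m₂ = M = -1/2: (-2,3/2), (-1,1/2), (0,-1/2), (1,-3/2), (2,-5/2)
  (m₁,m₂)=(2,-5/2): CG² = 1/3, CG = +√(1/3)   ← matches the target
  (m₁,m₂)=(1,-3/2): CG² = 4/15, CG = −√(4/15)
  (m₁,m₂)=(0,-1/2): CG² = 1/5, CG = +√(1/5)
  (m₁,m₂)=(-1,1/2): CG² = 2/15, CG = −√(2/15)
  (m₁,m₂)=(-2,3/2): CG² = 1/15, CG = +√(1/15)
Pairs with CG² = 1/3: (2,-5/2): +√(1/3)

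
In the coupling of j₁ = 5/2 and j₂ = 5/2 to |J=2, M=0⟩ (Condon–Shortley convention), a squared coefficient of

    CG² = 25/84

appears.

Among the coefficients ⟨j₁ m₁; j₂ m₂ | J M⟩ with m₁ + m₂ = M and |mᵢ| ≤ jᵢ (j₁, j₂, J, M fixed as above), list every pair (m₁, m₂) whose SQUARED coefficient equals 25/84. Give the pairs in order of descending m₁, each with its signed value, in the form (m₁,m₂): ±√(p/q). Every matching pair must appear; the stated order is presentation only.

Admissible pairs with m₁+m₂ = M = 0: (-5/2,5/2), (-3/2,3/2), (-1/2,1/2), (1/2,-1/2), (3/2,-3/2), (5/2,-5/2)
  (m₁,m₂)=(5/2,-5/2): CG² = 25/84, CG = +√(25/84)   ← matches the target
  (m₁,m₂)=(3/2,-3/2): CG² = 1/84, CG = +√(1/84)
  (m₁,m₂)=(1/2,-1/2): CG² = 4/21, CG = −√(4/21)
  (m₁,m₂)=(-1/2,1/2): CG² = 4/21, CG = +√(4/21)
  (m₁,m₂)=(-3/2,3/2): CG² = 1/84, CG = −√(1/84)
  (m₁,m₂)=(-5/2,5/2): CG² = 25/84, CG = −√(25/84)   ← matches the target
Pairs with CG² = 25/84: (5/2,-5/2): +√(25/84); (-5/2,5/2): −√(25/84)

(5/2,-5/2): +√(25/84); (-5/2,5/2): −√(25/84)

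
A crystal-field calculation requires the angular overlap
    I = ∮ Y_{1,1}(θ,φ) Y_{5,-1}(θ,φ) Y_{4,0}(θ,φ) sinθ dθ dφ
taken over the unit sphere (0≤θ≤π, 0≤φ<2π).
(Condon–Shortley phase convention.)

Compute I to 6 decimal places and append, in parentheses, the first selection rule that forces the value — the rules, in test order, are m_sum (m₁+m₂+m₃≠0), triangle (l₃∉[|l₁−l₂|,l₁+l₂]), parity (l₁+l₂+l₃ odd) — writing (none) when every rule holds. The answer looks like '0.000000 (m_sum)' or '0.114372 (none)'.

Checks pass: Σm=0; 10 even; l₃=4∈[4,6].
(2·1+1)(2·5+1)(2·4+1) = 297
Δ: 2! 0! 8! / 11! → 1/495
sum: t=1:−1/576 = -1/576
3j²(1 5 4; 0 0 0) = Δ·Π!·Σ² = 5/99  (sign -1)
sum: t=0:+1/1152 = 1/1152
3j²(1 5 4; 1 -1 0) = Δ·Π!·Σ² = 1/33  (sign +1)
combine: 4πI² = 297·5/99·1/33 = 5/11
take √, sign -1: I = -0.19018827
No selection rule forces the value: the integral is nonzero (none).

-0.190188 (none)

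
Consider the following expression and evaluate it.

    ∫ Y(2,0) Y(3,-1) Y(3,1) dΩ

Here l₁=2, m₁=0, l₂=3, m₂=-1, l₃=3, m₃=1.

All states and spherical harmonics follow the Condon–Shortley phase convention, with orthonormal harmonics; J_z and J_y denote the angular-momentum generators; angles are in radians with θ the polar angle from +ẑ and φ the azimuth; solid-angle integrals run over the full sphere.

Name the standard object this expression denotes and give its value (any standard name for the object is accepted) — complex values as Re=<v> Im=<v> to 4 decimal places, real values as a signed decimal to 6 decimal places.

This is a Gaunt coefficient — the integral of a triple product of spherical harmonics over the sphere.
Checks pass: Σm=0; 8 even; l₃=3∈[1,5].
(2·2+1)(2·3+1)(2·3+1) = 245
Δ: 2! 2! 4! / 9! → 1/3780
sum: t=0:+1/24 t=1:−1/4 t=2:+1/24 = -1/6
3j²(2 3 3; 0 0 0) = Δ·Π!·Σ² = 4/105  (sign +1)
sum: t=0:+1/16 t=1:−1/6 t=2:+1/96 = -3/32
3j²(2 3 3; 0 -1 1) = Δ·Π!·Σ² = 3/140  (sign -1)
combine: 4πI² = 245·4/105·3/140 = 1/5
take √, sign -1: I = -0.12615663

Gaunt coefficient, -0.126157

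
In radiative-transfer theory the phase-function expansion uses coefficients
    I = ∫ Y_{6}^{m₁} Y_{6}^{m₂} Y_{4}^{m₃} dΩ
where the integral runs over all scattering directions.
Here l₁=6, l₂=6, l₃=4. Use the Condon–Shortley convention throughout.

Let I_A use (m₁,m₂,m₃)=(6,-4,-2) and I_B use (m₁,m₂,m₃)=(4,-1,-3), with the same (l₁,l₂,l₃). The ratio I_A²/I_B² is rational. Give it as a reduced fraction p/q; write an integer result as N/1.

Shared (l₁,l₂,l₃)=(6,6,4): N and (l;000)² cancel in I_A²/I_B².
A: Δ = 8!·4!·4!/17! = 1/15315300; Racah Σ t=0..0: t=0:+1/3870720 = 1/3870720; ⇒ 3j(6 6 4; 6 -4 -2)² = 135/6188, sgn +1
B: Δ = 8!·4!·4!/17! = 1/15315300; Racah Σ t=1..2: t=1:−1/725760 t=2:+1/207360 = 1/290304; ⇒ 3j(6 6 4; 4 -1 -3)² = 125/7293, sgn -1
I_A²/I_B² = (135/6188)/(125/7293) = 891/700

891/700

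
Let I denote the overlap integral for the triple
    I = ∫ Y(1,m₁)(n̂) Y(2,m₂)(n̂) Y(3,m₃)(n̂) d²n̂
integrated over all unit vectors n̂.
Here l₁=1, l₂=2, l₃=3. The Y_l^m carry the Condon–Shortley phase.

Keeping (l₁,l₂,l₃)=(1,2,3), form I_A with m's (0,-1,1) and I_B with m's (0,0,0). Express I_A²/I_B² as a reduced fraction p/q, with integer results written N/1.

Shared (l₁,l₂,l₃)=(1,2,3): N and (l;000)² cancel in I_A²/I_B².
A: Δ = 0!·2!·4!/7! = 1/105; Racah Σ t=0..0: t=0:+1/6 = 1/6; ⇒ 3j(1 2 3; 0 -1 1)² = 8/105, sgn +1
B: Δ = 0!·2!·4!/7! = 1/105; Racah Σ t=0..0: t=0:+1/4 = 1/4; ⇒ 3j(1 2 3; 0 0 0)² = 3/35, sgn -1
I_A²/I_B² = (8/105)/(3/35) = 8/9

8/9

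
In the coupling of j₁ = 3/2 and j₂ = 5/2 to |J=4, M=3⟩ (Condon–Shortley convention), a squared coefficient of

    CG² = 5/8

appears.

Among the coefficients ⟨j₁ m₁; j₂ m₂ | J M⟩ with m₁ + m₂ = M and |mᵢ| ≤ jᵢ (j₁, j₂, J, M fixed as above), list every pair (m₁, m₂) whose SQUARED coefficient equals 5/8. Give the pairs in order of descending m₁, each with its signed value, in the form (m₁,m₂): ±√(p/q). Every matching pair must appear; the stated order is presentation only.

Admissible pairs with m₁+m₂ = M = 3: (1/2,5/2), (3/2,3/2)
  (m₁,m₂)=(3/2,3/2): CG² = 5/8, CG = +√(5/8)   ← matches the target
  (m₁,m₂)=(1/2,5/2): CG² = 3/8, CG = +√(3/8)
Pairs with CG² = 5/8: (3/2,3/2): +√(5/8)

(3/2,3/2): +√(5/8)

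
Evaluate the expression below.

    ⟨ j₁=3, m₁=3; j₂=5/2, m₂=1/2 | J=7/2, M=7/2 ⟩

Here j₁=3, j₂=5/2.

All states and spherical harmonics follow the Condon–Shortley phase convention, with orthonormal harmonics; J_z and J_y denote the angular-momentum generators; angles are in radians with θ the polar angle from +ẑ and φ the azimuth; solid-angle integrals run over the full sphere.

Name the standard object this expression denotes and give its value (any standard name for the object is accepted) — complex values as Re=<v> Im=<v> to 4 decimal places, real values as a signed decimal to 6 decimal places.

Clebsch–Gordan coefficient, +√(1/3) ≈ +0.577350

This is a Clebsch–Gordan (vector-coupling) coefficient.
triangle: 2!·4!·3!/10! = 288/3628800
(j±m)!: 6!·0!·3!·2!·7!·0! = 43545600
prefactor² = (2J+1)·Δ·N² = 27648
  k=0: +1/(0!·2!·0!·3!·4!·0!) = 1/288
Σ = 1/288  ⇒  CG² = 27648·(1/288)² = 1/3
CG = +√(1/3) = +0.577350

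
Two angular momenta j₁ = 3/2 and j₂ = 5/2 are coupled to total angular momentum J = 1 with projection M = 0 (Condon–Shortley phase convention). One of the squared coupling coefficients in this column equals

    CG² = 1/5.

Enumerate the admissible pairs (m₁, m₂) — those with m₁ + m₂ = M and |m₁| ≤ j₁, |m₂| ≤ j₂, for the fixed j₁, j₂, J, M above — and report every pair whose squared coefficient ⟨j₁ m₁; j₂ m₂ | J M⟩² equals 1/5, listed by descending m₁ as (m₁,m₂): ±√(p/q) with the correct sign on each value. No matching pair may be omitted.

(3/2,-3/2): +√(1/5); (-3/2,3/2): −√(1/5)

Admissible pairs with m₁+m₂ = M = 0: (-3/2,3/2), (-1/2,1/2), (1/2,-1/2), (3/2,-3/2)
  (m₁,m₂)=(3/2,-3/2): CG² = 1/5, CG = +√(1/5)   ← matches the target
  (m₁,m₂)=(1/2,-1/2): CG² = 3/10, CG = −√(3/10)
  (m₁,m₂)=(-1/2,1/2): CG² = 3/10, CG = +√(3/10)
  (m₁,m₂)=(-3/2,3/2): CG² = 1/5, CG = −√(1/5)   ← matches the target
Pairs with CG² = 1/5: (3/2,-3/2): +√(1/5); (-3/2,3/2): −√(1/5)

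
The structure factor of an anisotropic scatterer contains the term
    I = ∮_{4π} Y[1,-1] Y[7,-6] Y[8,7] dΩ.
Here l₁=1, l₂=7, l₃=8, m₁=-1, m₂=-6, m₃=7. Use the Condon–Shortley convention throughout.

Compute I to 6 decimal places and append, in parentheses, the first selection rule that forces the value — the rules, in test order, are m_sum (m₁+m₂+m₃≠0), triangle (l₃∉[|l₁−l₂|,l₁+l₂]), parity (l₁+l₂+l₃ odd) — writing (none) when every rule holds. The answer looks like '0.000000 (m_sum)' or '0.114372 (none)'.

-0.313531 (none)

Rules hold: Σm=0, L=16 even, 6≤8≤8.
N = 3·15·17 = 765
Δ = 0!·2!·14!/17! = 1/2040
Racah Σ t=0..0: t=0:+1/25401600 = 1/25401600
⇒ 3j(1 7 8; 0 0 0)² = 8/255, sgn +1
Racah Σ t=0..0: t=0:+1/12454041600 = 1/12454041600
⇒ 3j(1 7 8; -1 -6 7)² = 7/136, sgn -1
4πI² = N·(3j₀)²·(3jₘ)² = 21/17
I = -1·√(1.23529/4π) = -0.31353083
No selection rule forces the value: the integral is nonzero (none).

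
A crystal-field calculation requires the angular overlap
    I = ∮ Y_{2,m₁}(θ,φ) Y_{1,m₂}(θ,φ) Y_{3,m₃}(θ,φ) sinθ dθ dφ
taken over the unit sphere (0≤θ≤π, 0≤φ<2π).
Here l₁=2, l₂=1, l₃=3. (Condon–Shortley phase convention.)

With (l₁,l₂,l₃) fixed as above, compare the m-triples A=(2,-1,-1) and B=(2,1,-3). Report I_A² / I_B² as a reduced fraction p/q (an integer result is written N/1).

l's match ⇒ only the (l;m) 3-j factors differ between A and B.
A: triangle coeff Δ(2,1,3) = 1/105; Σ_t [0,0]: t=0:+1/48 = 1/48; (3j)²=1/105 [(2 1 3; 2 -1 -1)], sign=+1
B: triangle coeff Δ(2,1,3) = 1/105; Σ_t [0,0]: t=0:+1/48 = 1/48; (3j)²=1/7 [(2 1 3; 2 1 -3)], sign=+1
I_A²/I_B² = (1/105)/(1/7) = 1/15

1/15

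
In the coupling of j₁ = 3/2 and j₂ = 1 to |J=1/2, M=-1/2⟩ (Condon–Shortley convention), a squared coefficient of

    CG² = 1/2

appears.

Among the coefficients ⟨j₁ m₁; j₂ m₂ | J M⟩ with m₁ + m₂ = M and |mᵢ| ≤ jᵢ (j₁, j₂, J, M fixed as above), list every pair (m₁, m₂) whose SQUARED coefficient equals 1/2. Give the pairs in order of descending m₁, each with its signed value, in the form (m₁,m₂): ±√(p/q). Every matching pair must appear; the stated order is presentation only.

Admissible pairs with m₁+m₂ = M = -1/2: (-3/2,1), (-1/2,0), (1/2,-1)
  (m₁,m₂)=(1/2,-1): CG² = 1/6, CG = +√(1/6)
  (m₁,m₂)=(-1/2,0): CG² = 1/3, CG = −√(1/3)
  (m₁,m₂)=(-3/2,1): CG² = 1/2, CG = +√(1/2)   ← matches the target
Pairs with CG² = 1/2: (-3/2,1): +√(1/2)

(-3/2,1): +√(1/2)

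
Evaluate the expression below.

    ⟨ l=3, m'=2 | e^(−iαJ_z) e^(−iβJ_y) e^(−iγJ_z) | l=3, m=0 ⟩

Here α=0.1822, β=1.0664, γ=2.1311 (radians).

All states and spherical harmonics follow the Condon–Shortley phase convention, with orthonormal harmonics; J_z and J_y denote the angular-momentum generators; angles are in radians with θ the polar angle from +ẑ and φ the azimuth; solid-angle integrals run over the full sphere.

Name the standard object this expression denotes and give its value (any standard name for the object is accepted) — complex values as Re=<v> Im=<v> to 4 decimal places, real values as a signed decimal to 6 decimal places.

This is a Wigner D-matrix element — the rotation-matrix element ⟨l m'| R(α,β,γ) |l m⟩ in the angular-momentum basis.
Split into d^3_{2,0}(β=1.0664) × two z-phases.
c=cos(1.066400/2)=0.861185, s=sin(1.066400/2)=0.508292; N=√[120·1·6·6]=65.726707
The bounds max(0,m−m')=0 and min(l+m,l−m')=1 give 2 terms
  k=0: (−1)^2·65.7267/(12)·0.8612^4·0.5083^2 = +0.778346
  k=1: (−1)^3·65.7267/(12)·0.8612^2·0.5083^4 = -0.271148
d^3_{2,0}(1.0664) = +0.778346 -0.271148 = +0.507198
Attach z-rotation phases: D = e^{-i(2)(0.1822)}·(+0.507198)·e^{-i(0)(2.1311)} = +0.473894-0.180760i

Wigner D-matrix element, Re=0.4739 Im=-0.1808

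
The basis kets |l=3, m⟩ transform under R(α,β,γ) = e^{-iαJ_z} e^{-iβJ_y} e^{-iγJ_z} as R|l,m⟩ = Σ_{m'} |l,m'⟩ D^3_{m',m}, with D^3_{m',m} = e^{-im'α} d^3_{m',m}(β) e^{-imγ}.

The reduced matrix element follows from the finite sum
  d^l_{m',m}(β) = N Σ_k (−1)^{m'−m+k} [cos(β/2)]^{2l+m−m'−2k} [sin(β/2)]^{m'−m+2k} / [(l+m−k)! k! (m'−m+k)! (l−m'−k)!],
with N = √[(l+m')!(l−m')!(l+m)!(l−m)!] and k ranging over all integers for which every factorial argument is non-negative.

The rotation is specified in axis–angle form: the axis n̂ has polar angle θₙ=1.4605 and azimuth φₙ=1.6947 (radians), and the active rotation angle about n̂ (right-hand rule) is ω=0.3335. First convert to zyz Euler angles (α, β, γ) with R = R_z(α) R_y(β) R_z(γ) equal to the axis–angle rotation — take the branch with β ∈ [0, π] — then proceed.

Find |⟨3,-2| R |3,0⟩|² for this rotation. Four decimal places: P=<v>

Axis–angle → zyz. n̂ = (sinθₙcosφₙ, sinθₙsinφₙ, cosθₙ) = (-0.122836, +0.986304, +0.110073), ω = 0.3335.
R = I cosω + sinω [n̂]ₓ + (1−cosω) n̂n̂ᵀ gives
  R = [+0.945734, -0.042708, +0.322124; +0.029357, +0.998501, +0.046192; -0.323614, -0.034229, +0.945570]
β = atan2(√(R₁₃²+R₂₃²), R₃₃) = 0.331455; α = atan2(R₂₃, R₁₃) mod 2π = 0.142428; γ = atan2(R₃₂, −R₃₁) mod 2π = 6.177806
First d^3_{-2,0}(β=0.3315), then the phase factors e^{-i(-2)α} and e^{-i(0)γ}:
Half-angle: c=0.986299, s=0.164970. N=√(1·120·6·6)=65.726707
k∈{2,3} keeps every argument non-negative
  k=2: (−1)^0·65.7267/(12)·0.9863^4·0.1650^2 = +0.141060
  k=3: (−1)^1·65.7267/(12)·0.9863^2·0.1650^4 = -0.003946
d^3_{-2,0}(0.3315) = +0.141060 -0.003946 = +0.137113
|D^3_{-2,0}|² = |d^3_{-2,0}(β)|² = (+0.137113)² = 0.018800 (the z-rotation phases have unit modulus)

P=0.0188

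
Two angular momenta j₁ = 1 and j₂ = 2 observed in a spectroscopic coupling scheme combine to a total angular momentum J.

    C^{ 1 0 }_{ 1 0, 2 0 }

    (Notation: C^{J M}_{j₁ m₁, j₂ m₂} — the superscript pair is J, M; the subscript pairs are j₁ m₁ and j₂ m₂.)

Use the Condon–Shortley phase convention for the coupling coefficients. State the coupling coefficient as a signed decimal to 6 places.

-0.632456  (= −√(2/5))

triangle: 2!·0!·2!/5! = 4/120
(j±m)!: 1!·1!·2!·2!·1!·1! = 4
prefactor² = (2J+1)·Δ·N² = 2/5
  k=1: −1/(1!·1!·0!·1!·0!·1!) = -1
Σ = -1  ⇒  CG² = 2/5·(-1)² = 2/5
CG = −√(2/5) = -0.632456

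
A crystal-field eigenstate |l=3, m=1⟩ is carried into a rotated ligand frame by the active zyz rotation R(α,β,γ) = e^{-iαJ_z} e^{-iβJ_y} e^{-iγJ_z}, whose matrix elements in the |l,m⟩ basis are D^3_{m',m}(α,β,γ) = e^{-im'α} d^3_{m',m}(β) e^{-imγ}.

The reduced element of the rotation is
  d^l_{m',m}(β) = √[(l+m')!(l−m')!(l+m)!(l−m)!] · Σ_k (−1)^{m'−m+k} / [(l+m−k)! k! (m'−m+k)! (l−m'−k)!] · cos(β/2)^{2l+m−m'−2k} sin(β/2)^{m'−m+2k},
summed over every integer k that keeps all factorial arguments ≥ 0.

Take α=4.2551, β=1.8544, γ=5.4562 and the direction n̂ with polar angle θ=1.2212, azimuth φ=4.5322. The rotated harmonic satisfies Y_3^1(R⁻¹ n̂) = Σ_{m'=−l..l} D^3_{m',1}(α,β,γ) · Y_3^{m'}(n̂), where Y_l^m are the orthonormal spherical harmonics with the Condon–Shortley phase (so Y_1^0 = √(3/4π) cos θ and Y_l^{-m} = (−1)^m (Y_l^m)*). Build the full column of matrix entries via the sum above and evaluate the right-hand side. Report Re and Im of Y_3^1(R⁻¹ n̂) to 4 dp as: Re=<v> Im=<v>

Need the full column D^3_{m',1} for m'=−3..3 at α=4.2551, β=1.8544, γ=5.4562.
cos(β/2)=0.600076, sin(β/2)=0.799943
d^3_{-3,1}: single k=4 term ⇒ +0.571076;  D = +0.295999+0.488378i
d^3_{-2,1}: k∈[3..4] ⇒ +0.699562 -0.621586 = +0.077976;  D = -0.077677+0.006821i
d^3_{-1,1}: k∈[2..4] ⇒ +0.497846 -1.179610 +0.262032 = -0.419733;  D = -0.151663+0.391375i
d^3_{0,1}: k∈[1..3] ⇒ +0.215616 -1.149497 +0.680913 = -0.252968;  D = -0.171284-0.186157i
d^3_{1,1}: k∈[0..2] ⇒ +0.046692 -0.663794 +0.884708 = +0.267605;  D = -0.256696+0.075630i
d^3_{2,1}: k∈[0..1] ⇒ -0.196830 +0.699562 = +0.502732;  D = +0.085433-0.495420i
d^3_{3,1}: single k=0 term ⇒ +0.321358;  D = +0.260034+0.188821i
Y_3^{m'}(θ=1.2212,φ=4.5322) and Σ D·Y over m':
  (+0.2960+0.4884i)·(+0.1781-0.2967i)  (-0.0777+0.0068i)·(-0.2891-0.1090i)  (-0.1517+0.3914i)·(+0.0225-0.1235i)  (-0.1713-0.1862i)·(-0.3085+0.0000i)  (-0.2567+0.0756i)·(-0.0225-0.1235i)  (+0.0854-0.4954i)·(-0.2891+0.1090i)  (+0.2600+0.1888i)·(-0.1781-0.2967i)
Y_3^1(R⁻¹ n̂) = +0.372656+0.162382i

Re=0.3727 Im=0.1624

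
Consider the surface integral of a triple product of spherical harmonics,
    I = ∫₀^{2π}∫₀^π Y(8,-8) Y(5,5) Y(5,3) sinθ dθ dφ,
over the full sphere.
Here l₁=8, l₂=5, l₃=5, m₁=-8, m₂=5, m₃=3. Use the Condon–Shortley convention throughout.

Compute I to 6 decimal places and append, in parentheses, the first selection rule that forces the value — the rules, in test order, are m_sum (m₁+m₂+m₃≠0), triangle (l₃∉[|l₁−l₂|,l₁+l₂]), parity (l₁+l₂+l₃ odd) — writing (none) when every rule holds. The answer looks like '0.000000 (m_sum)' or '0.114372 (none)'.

Checks pass: Σm=0; 18 even; l₃=5∈[3,13].
(2·8+1)(2·5+1)(2·5+1) = 2057
Δ: 8! 8! 2! / 19! → 1/37413090
sum: t=3:−1/1036800 t=4:+1/331776 t=5:−1/1036800 = 1/921600
3j²(8 5 5; 0 0 0) = Δ·Π!·Σ² = 490/46189  (sign -1)
sum: t=8:+1/3251404800 = 1/3251404800
3j²(8 5 5; -8 5 3) = Δ·Π!·Σ² = 5/323  (sign +1)
combine: 4πI² = 2057·490/46189·5/323 = 26950/79781
take √, sign -1: I = -0.16395502
No selection rule forces the value: the integral is nonzero (none).

-0.163955 (none)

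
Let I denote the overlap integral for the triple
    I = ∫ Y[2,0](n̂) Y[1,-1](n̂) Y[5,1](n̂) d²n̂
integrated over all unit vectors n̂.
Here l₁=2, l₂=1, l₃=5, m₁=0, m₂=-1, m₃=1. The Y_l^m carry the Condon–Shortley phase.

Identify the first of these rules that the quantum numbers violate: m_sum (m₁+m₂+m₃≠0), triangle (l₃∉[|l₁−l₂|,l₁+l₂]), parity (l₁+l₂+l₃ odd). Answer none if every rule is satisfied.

triangle

azimuthal sum: 0 − 1 + 1 = 0  ✓
l₃ must lie in [1,3]; have l₃=5  ✗
L = 2 + 1 + 5 = 8 (even)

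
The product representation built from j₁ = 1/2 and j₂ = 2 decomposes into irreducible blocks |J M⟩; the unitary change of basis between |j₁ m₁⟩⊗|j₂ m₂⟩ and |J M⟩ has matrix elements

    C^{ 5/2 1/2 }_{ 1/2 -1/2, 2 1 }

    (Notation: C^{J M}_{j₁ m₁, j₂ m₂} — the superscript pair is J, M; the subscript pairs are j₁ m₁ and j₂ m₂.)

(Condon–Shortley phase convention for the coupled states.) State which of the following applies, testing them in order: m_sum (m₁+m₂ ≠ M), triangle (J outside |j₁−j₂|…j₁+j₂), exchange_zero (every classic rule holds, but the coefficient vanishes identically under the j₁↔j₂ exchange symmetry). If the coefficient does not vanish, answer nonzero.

nonzero

m-sum: m₁+m₂ = -1/2+1 = 1/2, M = 1/2  ✓
triangle: |j₁−j₂| = 3/2 ≤ J = 5/2 ≤ j₁+j₂ = 5/2  ✓
exchange: j₁≠j₂ or m₁≠m₂ — the exchange symmetry imposes no constraint here
value check: CG = +√(2/5) = +0.632456 ≠ 0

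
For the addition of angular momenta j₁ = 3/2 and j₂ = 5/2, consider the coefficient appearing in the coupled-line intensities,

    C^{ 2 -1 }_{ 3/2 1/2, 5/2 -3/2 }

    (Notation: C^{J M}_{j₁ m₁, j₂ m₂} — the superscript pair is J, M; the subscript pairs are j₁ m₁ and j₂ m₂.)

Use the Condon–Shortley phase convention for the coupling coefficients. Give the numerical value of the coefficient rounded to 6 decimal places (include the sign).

j₁+j₂−J=2  J+j₁−j₂=1  J−j₁+j₂=3  j₁+j₂+J+1=7
(j₁±m₁, j₂±m₂, J±M) = (2,1,1,4,1,3)
P² = 24/7
sum k=0..1:
  [0] +1/4 = 1/4
  [1] −1/6 = -1/6
S = 1/12
C² = P²·S² = 1/42 ; C = +0.154303

+0.154303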